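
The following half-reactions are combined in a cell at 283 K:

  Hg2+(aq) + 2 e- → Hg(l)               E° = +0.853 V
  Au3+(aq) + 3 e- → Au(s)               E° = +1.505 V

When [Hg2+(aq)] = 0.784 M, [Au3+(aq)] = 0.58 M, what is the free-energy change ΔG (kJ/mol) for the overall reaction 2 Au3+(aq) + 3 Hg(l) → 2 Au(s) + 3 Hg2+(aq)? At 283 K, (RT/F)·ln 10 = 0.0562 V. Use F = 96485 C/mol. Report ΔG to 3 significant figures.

The standard cell potential is +1.505 − (+0.853) = +0.652 V, with n = 6 electrons in the balanced equation.
The reaction quotient is [Hg2+(aq)]^3 / [Au3+(aq)]^2 = 1.43; by Nernst, E = +0.652 − (0.0562/6)(0.156) = +0.6505 V.
Finally ΔG = −nFE = −(6)(96485 C/mol)(+0.6505 V) = −377 kJ/mol.

−377 kJ/mol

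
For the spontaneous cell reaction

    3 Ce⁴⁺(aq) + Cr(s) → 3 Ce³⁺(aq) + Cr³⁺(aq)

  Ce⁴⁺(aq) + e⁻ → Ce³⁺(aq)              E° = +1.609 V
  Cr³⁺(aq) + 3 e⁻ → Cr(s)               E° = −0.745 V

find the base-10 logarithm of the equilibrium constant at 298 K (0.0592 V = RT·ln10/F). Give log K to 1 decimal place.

The Ce⁴⁺/Ce³⁺ couple is reduced (cathode); E°cell = +1.609 − (−0.745) = +2.354 V with n = 3.
At equilibrium E = 0, so log K = nE°cell / 0.0592 = (3)(+2.354) / 0.0592 = 119.3.

log K = 119.3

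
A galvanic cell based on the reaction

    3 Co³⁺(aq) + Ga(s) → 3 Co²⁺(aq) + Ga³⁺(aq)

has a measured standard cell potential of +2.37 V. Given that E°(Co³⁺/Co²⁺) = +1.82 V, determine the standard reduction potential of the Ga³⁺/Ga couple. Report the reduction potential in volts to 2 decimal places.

−0.55 V

In the reaction as written the Co³⁺/Co²⁺ couple is reduced (cathode) and Ga³⁺/Ga is oxidized (anode), so E°cell = E°(Co³⁺/Co²⁺) − E°(Ga³⁺/Ga).
E°(Ga³⁺/Ga) = E°(cathode) − E°cell = +1.82 − (+2.37) = −0.55 V.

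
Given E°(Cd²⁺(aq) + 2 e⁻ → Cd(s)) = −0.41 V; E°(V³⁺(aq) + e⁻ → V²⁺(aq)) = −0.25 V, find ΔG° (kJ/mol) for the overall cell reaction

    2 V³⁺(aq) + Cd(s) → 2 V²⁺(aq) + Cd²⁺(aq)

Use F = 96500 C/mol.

In the reaction as written V³⁺(aq) is reduced, so the V³⁺/V²⁺ couple is the cathode and Cd²⁺/Cd is the anode.
E°cell = −0.25 − (−0.41) = +0.16 V; balancing electrons gives n = 2.
ΔG° = −nFE°cell = −(2)(96500)(+0.16) J/mol = −30.9 kJ/mol.

−30.9 kJ/mol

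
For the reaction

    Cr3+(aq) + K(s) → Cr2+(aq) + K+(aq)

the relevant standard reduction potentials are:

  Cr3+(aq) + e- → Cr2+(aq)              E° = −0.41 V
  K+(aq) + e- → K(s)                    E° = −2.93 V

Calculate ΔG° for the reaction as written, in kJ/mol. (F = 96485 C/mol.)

In the reaction as written Cr3+(aq) is reduced, so the Cr³⁺/Cr²⁺ couple is the cathode and K⁺/K is the anode.
E°cell = −0.41 − (−2.93) = +2.52 V; balancing electrons gives n = 1.
ΔG° = −nFE°cell = −(1)(96485)(+2.52) J/mol = −243 kJ/mol.

−243 kJ/mol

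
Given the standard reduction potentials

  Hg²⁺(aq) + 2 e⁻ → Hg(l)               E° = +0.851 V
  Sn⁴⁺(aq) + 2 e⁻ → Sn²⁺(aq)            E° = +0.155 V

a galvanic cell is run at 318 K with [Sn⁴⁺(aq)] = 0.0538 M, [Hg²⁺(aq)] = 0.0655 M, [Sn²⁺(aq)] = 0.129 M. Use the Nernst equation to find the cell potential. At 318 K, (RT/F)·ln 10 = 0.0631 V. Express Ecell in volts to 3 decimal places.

The Hg²⁺/Hg couple has the more positive E°, so it is the cathode; Sn⁴⁺/Sn²⁺ is the anode.
E°cell = +0.851 − (+0.155) = +0.696 V, with n = 2 electrons transferred.
Balancing gives Hg²⁺(aq) + Sn²⁺(aq) → Hg(l) + Sn⁴⁺(aq); hence Q = [Sn⁴⁺(aq)] / ([Hg²⁺(aq)]·[Sn²⁺(aq)]) = 6.37 (log Q = 0.804).
Applying E = E° − (RT ln10/nF)·log Q gives +0.696 − (0.0631/2)(0.804) = +0.671 V.

+0.671 V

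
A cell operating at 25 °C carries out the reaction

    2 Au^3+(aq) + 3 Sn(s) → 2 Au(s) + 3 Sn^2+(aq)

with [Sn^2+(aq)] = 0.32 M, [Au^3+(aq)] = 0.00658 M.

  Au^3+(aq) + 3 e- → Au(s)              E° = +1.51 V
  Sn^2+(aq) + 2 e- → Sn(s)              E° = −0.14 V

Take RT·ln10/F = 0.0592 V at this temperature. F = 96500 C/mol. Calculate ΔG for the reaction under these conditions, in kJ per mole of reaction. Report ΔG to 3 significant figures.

With Au³⁺/Au reduced at the cathode, E°cell = +1.51 − (−0.14) = +1.65 V and n = 6.
Q = [Sn^2+(aq)]^3 / [Au^3+(aq)]^2 = 757, so log Q = 2.879 and E = +1.65 − (0.0592/6)(2.879) = +1.6216 V.
ΔG = −nFE = −(6)(96500)(+1.6216) J/mol = −939 kJ/mol.

−939 kJ/mol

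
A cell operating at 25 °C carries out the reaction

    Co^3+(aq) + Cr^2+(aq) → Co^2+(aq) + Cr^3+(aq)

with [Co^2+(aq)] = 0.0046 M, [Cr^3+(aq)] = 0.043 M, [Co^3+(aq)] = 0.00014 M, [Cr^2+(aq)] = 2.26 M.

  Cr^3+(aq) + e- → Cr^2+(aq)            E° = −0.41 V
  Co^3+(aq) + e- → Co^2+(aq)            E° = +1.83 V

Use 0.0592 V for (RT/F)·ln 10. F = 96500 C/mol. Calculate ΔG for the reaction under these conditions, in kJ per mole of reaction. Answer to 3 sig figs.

−217 kJ/mol

The standard cell potential is +1.83 − (−0.41) = +2.24 V, with n = 1 electron in the balanced equation.
Here Q = ([Co^2+(aq)]·[Cr^3+(aq)]) / ([Co^3+(aq)]·[Cr^2+(aq)]) = 0.625 (log Q = −0.204), giving E = +2.24 − (0.0592/1)·(−0.204) = +2.2521 V.
Finally ΔG = −nFE = −(1)(96500 C/mol)(+2.2521 V) = −217 kJ/mol.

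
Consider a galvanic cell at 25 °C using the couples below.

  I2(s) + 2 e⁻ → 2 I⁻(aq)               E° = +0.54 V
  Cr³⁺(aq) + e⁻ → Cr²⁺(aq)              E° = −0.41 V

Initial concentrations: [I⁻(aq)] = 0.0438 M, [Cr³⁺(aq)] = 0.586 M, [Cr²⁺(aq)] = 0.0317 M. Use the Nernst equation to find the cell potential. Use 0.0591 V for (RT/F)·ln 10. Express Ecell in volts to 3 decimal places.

The I₂/I⁻ couple has the more positive E°, so it is the cathode; Cr³⁺/Cr²⁺ is the anode.
E°cell = +0.54 − (−0.41) = +0.95 V, with n = 2 electrons transferred.
Balancing gives I2(s) + 2 Cr²⁺(aq) → 2 I⁻(aq) + 2 Cr³⁺(aq); hence Q = ([I⁻(aq)]^2·[Cr³⁺(aq)]^2) / [Cr²⁺(aq)]^2 = 0.656 (log Q = −0.183).
By the Nernst equation, E = +0.95 − (0.0591/2)·(−0.183) = +0.955 V.

+0.955 V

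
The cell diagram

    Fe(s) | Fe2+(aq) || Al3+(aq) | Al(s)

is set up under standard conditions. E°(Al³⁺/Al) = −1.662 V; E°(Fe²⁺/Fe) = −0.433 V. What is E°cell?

By convention the left-hand electrode in cell notation is the anode (oxidation) and the right-hand electrode is the cathode (reduction).
E°cell = E°(right) − E°(left) = −1.662 − (−0.433) = −1.229 V.
The negative sign shows that, as written, the cell would require an external voltage to drive the reaction.

−1.229 V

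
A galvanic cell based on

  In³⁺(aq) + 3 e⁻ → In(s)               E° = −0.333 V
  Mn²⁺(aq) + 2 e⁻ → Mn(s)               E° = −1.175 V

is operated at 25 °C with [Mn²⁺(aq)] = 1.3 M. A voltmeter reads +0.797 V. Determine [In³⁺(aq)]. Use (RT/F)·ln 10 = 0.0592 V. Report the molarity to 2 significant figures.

In³⁺/In is the cathode (higher E°); E°cell = −0.333 − (−1.175) = +0.842 V with n = 6.
From the Nernst equation, log Q = n(E° − E)/0.0592 = 6·(+0.842 − (+0.797))/0.0592 = 4.561.
The balanced reaction is 2 In³⁺(aq) + 3 Mn(s) → 2 In(s) + 3 Mn²⁺(aq), so Q = [Mn²⁺(aq)]^3 / [In³⁺(aq)]^2.
Isolating [In³⁺(aq)] in Q = 10^{4.561} yields log [In³⁺(aq)] = −2.110, i.e. 0.0078 M.

0.0078 M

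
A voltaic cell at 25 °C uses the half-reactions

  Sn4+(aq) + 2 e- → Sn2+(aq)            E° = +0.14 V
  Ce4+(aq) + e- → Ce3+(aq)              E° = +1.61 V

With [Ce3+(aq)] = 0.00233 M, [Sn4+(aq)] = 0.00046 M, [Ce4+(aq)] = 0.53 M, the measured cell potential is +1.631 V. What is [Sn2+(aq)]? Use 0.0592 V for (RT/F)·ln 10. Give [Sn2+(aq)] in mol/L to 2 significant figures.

0.0024 M

Ce⁴⁺/Ce³⁺ is the cathode (higher E°); E°cell = +1.61 − (+0.14) = +1.47 V with n = 2.
Since E = E° − (0.0592/n)·log Q, log Q = n(E° − E)/0.0592 = −5.439.
Balancing electrons gives 2 Ce4+(aq) + Sn2+(aq) → 2 Ce3+(aq) + Sn4+(aq); thus Q = ([Ce3+(aq)]^2·[Sn4+(aq)]) / ([Ce4+(aq)]^2·[Sn2+(aq)]).
Isolating [Sn2+(aq)] in Q = 10^{−5.439} yields log [Sn2+(aq)] = −2.612, i.e. 0.0024 M.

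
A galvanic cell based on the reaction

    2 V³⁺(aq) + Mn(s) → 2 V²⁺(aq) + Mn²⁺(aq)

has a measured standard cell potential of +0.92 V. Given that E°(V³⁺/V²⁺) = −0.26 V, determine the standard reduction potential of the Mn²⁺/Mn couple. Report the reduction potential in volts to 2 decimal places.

−1.18 V

In the reaction as written the V³⁺/V²⁺ couple is reduced (cathode) and Mn²⁺/Mn is oxidized (anode), so E°cell = E°(V³⁺/V²⁺) − E°(Mn²⁺/Mn).
E°(Mn²⁺/Mn) = E°(cathode) − E°cell = −0.26 − (+0.92) = −1.18 V.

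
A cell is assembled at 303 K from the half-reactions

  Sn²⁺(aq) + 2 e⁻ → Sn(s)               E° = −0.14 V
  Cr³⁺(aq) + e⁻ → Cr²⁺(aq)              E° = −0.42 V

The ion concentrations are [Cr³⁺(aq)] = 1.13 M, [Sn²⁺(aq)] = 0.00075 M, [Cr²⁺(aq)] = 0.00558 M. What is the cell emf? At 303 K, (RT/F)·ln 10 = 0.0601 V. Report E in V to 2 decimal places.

+0.05 V

Since E°(Sn²⁺/Sn) > E°(Cr³⁺/Cr²⁺), Sn²⁺/Sn serves as the cathode.
E°cell = −0.14 − (−0.42) = +0.28 V, with n = 2 electrons transferred.
Balancing gives Sn²⁺(aq) + 2 Cr²⁺(aq) → Sn(s) + 2 Cr³⁺(aq); hence Q = [Cr³⁺(aq)]^2 / ([Sn²⁺(aq)]·[Cr²⁺(aq)]^2) = 5.47×10^7 (log Q = 7.738).
By the Nernst equation, E = +0.28 − (0.0601/2)·(7.738) = +0.05 V.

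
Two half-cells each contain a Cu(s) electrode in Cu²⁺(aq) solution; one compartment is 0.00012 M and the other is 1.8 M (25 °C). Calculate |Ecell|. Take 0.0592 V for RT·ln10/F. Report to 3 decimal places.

For a concentration cell E°cell = 0, since both electrodes use the same couple.
The compartment with the higher Cu²⁺(aq) concentration (1.8 M) acts as the cathode; ions are reduced there and produced at the dilute (0.00012 M) anode.
With n = 2, Ecell = −(0.0592/2)·log([dilute]/[conc]) = −(0.0592/2)·log(0.00012/1.8) = +0.124 V.

0.124 V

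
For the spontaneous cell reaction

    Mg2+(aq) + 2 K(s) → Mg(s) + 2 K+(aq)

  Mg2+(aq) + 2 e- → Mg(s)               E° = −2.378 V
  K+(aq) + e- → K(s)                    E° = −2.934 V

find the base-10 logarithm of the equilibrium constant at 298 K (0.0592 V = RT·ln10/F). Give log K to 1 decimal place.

log K = 18.8

The Mg²⁺/Mg couple is reduced (cathode); E°cell = −2.378 − (−2.934) = +0.556 V with n = 2.
At equilibrium E = 0, so log K = nE°cell / 0.0592 = (2)(+0.556) / 0.0592 = 18.8.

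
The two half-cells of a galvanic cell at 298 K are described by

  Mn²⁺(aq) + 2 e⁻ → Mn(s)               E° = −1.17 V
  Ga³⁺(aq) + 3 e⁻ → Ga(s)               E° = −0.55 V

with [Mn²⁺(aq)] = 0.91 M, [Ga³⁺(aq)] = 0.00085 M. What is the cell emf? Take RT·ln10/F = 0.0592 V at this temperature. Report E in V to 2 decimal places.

+0.56 V

The Ga³⁺/Ga couple has the more positive E°, so it is the cathode; Mn²⁺/Mn is the anode.
The standard potential is −0.55 − (−1.17) = +0.62 V and the balanced reaction transfers n = 6 electrons.
For the overall reaction 2 Ga³⁺(aq) + 3 Mn(s) → 2 Ga(s) + 3 Mn²⁺(aq), Q = [Mn²⁺(aq)]^3 / [Ga³⁺(aq)]^2 = 1.04×10^6, giving log Q = 6.018.
By the Nernst equation, E = +0.62 − (0.0592/6)·(6.018) = +0.56 V.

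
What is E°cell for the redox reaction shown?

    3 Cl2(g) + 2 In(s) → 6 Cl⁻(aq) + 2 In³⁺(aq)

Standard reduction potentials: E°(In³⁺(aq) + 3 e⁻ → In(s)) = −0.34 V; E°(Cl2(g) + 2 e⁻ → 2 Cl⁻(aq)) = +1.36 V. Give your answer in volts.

+1.70 V

In the reaction as written, Cl2(g) is reduced (cathode) and In³⁺(aq) is produced by oxidation at the anode.
E°cell = E°(cathode) − E°(anode) = +1.36 − (−0.34) = +1.70 V.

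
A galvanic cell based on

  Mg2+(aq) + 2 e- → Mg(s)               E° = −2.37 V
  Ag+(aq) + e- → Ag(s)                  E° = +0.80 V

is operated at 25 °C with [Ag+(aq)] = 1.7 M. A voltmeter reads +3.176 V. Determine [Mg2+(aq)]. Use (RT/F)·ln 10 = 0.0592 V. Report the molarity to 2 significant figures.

1.8 M

The Ag⁺/Ag couple has the larger reduction potential, so it is the cathode: E°cell = +0.80 − (−2.37) = +3.17 V and n = 2.
Since E = E° − (0.0592/n)·log Q, log Q = n(E° − E)/0.0592 = −0.203.
The balanced reaction is 2 Ag+(aq) + Mg(s) → 2 Ag(s) + Mg2+(aq), so Q = [Mg2+(aq)] / [Ag+(aq)]^2.
Solving for the unknown gives log [Mg2+(aq)] = 0.258, so [Mg2+(aq)] ≈ 1.8 M.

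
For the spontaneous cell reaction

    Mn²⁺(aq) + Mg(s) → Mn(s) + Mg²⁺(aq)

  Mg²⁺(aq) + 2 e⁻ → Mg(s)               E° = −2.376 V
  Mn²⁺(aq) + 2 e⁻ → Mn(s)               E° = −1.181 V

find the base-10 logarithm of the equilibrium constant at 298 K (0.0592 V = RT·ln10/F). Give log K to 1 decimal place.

The Mn²⁺/Mn couple is reduced (cathode); E°cell = −1.181 − (−2.376) = +1.195 V with n = 2.
At equilibrium E = 0, so log K = nE°cell / 0.0592 = (2)(+1.195) / 0.0592 = 40.4.

log K = 40.4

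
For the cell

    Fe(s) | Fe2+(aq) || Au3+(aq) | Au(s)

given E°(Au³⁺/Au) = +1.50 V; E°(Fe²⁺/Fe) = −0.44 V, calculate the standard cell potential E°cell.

By convention the left-hand electrode in cell notation is the anode (oxidation) and the right-hand electrode is the cathode (reduction).
E°cell = E°(right) − E°(left) = +1.50 − (−0.44) = +1.94 V.

+1.94 V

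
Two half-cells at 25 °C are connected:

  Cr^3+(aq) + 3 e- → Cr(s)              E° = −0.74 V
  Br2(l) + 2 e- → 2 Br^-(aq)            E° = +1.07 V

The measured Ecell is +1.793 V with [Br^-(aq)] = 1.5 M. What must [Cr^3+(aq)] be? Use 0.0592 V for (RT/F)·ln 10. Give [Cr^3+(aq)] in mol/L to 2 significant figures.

2.2 M

Br₂/Br⁻ is the cathode (higher E°); E°cell = +1.07 − (−0.74) = +1.81 V with n = 6.
Since E = E° − (0.0592/n)·log Q, log Q = n(E° − E)/0.0592 = 1.723.
For 3 Br2(l) + 2 Cr(s) → 6 Br^-(aq) + 2 Cr^3+(aq), the reaction quotient is Q = [Br^-(aq)]^6·[Cr^3+(aq)]^2.
Substituting the known concentrations and solving, log [Cr^3+(aq)] = 0.333 and [Cr^3+(aq)] = 2.2 M.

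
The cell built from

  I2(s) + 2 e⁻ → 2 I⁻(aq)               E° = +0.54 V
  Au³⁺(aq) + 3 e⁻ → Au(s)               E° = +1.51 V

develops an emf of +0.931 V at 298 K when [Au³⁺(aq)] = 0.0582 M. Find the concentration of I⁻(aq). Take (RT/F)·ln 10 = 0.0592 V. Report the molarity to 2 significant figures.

Au³⁺/Au is the cathode (higher E°); E°cell = +1.51 − (+0.54) = +0.97 V with n = 6.
From the Nernst equation, log Q = n(E° − E)/0.0592 = 6·(+0.97 − (+0.931))/0.0592 = 3.953.
The balanced reaction is 2 Au³⁺(aq) + 6 I⁻(aq) → 2 Au(s) + 3 I2(s), so Q = 1 / ([Au³⁺(aq)]^2·[I⁻(aq)]^6).
Solving for the unknown gives log [I⁻(aq)] = −0.247, so [I⁻(aq)] ≈ 0.57 M.

0.57 M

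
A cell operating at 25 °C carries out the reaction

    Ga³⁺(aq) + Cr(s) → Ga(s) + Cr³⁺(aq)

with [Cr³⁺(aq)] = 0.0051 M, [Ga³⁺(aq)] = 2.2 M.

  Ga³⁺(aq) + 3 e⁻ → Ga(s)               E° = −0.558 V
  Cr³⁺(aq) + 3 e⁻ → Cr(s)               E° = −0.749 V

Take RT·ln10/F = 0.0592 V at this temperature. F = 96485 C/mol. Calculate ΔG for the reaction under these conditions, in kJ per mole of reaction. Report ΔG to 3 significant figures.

With Ga³⁺/Ga reduced at the cathode, E°cell = −0.558 − (−0.749) = +0.191 V and n = 3.
Q = [Cr³⁺(aq)] / [Ga³⁺(aq)] = 0.00232, so log Q = −2.635 and E = +0.191 − (0.0592/3)(−2.635) = +0.2430 V.
ΔG = −nFE = −(3)(96485)(+0.2430) J/mol = −70.3 kJ/mol.

−70.3 kJ/mol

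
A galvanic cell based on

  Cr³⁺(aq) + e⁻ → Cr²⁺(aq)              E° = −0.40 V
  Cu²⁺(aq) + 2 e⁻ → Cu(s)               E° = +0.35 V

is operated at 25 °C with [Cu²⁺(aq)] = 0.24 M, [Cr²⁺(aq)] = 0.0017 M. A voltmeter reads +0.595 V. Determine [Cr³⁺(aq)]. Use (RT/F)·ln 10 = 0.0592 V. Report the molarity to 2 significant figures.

With Cu²⁺/Cu at the cathode and Cr³⁺/Cr²⁺ at the anode, E°cell = +0.35 − (−0.40) = +0.75 V (n = 2).
Rearranging E = E° − (0.0592/n)·log Q gives log Q = 2(+0.75 − (+0.595))/0.0592 = 5.236.
For Cu²⁺(aq) + 2 Cr²⁺(aq) → Cu(s) + 2 Cr³⁺(aq), the reaction quotient is Q = [Cr³⁺(aq)]^2 / ([Cu²⁺(aq)]·[Cr²⁺(aq)]^2).
Substituting the known concentrations and solving, log [Cr³⁺(aq)] = −0.461 and [Cr³⁺(aq)] = 0.35 M.

0.35 M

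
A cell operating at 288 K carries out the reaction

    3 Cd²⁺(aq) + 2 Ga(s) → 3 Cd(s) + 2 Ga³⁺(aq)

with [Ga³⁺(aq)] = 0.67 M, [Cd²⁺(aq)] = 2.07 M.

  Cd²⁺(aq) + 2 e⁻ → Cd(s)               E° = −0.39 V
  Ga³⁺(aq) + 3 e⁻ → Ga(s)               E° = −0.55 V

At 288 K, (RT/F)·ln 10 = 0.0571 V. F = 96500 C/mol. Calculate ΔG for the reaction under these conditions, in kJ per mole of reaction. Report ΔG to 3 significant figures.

E°cell = −0.39 − (−0.55) = +0.16 V; the balanced reaction transfers n = 6 electrons.
Here Q = [Ga³⁺(aq)]^2 / [Cd²⁺(aq)]^3 = 0.0506 (log Q = −1.296), giving E = +0.16 − (0.0571/6)·(−1.296) = +0.1723 V.
Then ΔG = −nFE = −6 × 96500 × +0.1723 J/mol = −99.8 kJ/mol.

−99.8 kJ/mol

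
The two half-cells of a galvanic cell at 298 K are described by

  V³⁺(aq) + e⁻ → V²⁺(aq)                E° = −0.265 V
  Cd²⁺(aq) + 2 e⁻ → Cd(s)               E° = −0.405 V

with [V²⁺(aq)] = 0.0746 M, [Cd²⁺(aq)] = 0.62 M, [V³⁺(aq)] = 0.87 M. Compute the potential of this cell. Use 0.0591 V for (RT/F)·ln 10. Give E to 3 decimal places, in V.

Since E°(V³⁺/V²⁺) > E°(Cd²⁺/Cd), V³⁺/V²⁺ serves as the cathode.
The standard potential is −0.265 − (−0.405) = +0.140 V and the balanced reaction transfers n = 2 electrons.
Balancing gives 2 V³⁺(aq) + Cd(s) → 2 V²⁺(aq) + Cd²⁺(aq); hence Q = ([V²⁺(aq)]^2·[Cd²⁺(aq)]) / [V³⁺(aq)]^2 = 0.00456 (log Q = −2.341).
Applying E = E° − (RT ln10/nF)·log Q gives +0.140 − (0.0591/2)(−2.341) = +0.209 V.

+0.209 V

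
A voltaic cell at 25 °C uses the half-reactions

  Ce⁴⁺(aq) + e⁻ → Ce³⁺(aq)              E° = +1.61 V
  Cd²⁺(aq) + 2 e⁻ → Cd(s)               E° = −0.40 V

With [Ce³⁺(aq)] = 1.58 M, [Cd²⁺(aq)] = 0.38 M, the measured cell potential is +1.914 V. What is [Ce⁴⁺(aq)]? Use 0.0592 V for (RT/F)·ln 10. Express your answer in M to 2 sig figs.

Ce⁴⁺/Ce³⁺ is the cathode (higher E°); E°cell = +1.61 − (−0.40) = +2.01 V with n = 2.
Since E = E° − (0.0592/n)·log Q, log Q = n(E° − E)/0.0592 = 3.243.
Balancing electrons gives 2 Ce⁴⁺(aq) + Cd(s) → 2 Ce³⁺(aq) + Cd²⁺(aq); thus Q = ([Ce³⁺(aq)]^2·[Cd²⁺(aq)]) / [Ce⁴⁺(aq)]^2.
Isolating [Ce⁴⁺(aq)] in Q = 10^{3.243} yields log [Ce⁴⁺(aq)] = −1.633, i.e. 0.023 M.

0.023 M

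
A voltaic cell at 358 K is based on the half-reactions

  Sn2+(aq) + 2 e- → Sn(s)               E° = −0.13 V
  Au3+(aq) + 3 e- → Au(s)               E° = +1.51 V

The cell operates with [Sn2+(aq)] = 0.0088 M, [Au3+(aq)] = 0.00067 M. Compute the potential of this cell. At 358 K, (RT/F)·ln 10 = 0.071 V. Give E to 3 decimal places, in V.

The Au³⁺/Au couple has the more positive E°, so it is the cathode; Sn²⁺/Sn is the anode.
E°cell = +1.51 − (−0.13) = +1.64 V, with n = 6 electrons transferred.
For the overall reaction 2 Au3+(aq) + 3 Sn(s) → 2 Au(s) + 3 Sn2+(aq), Q = [Sn2+(aq)]^3 / [Au3+(aq)]^2 = 1.52, giving log Q = 0.181.
E = E° − (0.071/n)·log Q = +1.64 − (0.071/6)(0.181) = +1.638 V.

+1.638 V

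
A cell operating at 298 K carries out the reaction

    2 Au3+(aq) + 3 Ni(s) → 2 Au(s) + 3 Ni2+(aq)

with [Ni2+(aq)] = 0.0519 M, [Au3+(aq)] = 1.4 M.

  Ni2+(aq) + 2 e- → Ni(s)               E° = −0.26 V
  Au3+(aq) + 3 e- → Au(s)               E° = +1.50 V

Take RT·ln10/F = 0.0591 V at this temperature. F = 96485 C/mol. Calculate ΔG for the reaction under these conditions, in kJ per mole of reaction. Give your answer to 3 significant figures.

E°cell = +1.50 − (−0.26) = +1.76 V; the balanced reaction transfers n = 6 electrons.
The reaction quotient is [Ni2+(aq)]^3 / [Au3+(aq)]^2 = 7.13×10^−5; by Nernst, E = +1.76 − (0.0591/6)(−4.147) = +1.8008 V.
Then ΔG = −nFE = −6 × 96485 × +1.8008 J/mol = −1040 kJ/mol.

−1040 kJ/mol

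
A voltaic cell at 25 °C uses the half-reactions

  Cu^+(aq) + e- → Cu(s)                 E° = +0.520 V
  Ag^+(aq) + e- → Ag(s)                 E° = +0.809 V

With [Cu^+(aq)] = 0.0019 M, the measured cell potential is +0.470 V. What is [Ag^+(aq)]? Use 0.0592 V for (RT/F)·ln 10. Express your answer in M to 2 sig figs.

The Ag⁺/Ag couple has the larger reduction potential, so it is the cathode: E°cell = +0.809 − (+0.520) = +0.289 V and n = 1.
Since E = E° − (0.0592/n)·log Q, log Q = n(E° − E)/0.0592 = −3.057.
Balancing electrons gives Ag^+(aq) + Cu(s) → Ag(s) + Cu^+(aq); thus Q = [Cu^+(aq)] / [Ag^+(aq)].
Solving for the unknown gives log [Ag^+(aq)] = 0.336, so [Ag^+(aq)] ≈ 2.2 M.

2.2 M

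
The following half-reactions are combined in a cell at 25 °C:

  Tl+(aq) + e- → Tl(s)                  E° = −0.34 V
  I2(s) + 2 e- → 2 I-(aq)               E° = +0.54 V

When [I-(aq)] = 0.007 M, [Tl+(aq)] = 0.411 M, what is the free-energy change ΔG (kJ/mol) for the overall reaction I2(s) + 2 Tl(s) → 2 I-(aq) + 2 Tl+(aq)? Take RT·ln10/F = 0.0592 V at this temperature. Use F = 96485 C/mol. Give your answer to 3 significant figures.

−199 kJ/mol

The standard cell potential is +0.54 − (−0.34) = +0.88 V, with n = 2 electrons in the balanced equation.
Here Q = [I-(aq)]^2·[Tl+(aq)]^2 = 8.28×10^−6 (log Q = −5.082), giving E = +0.88 − (0.0592/2)·(−5.082) = +1.0304 V.
ΔG = −nFE = −(2)(96485)(+1.0304) J/mol = −199 kJ/mol.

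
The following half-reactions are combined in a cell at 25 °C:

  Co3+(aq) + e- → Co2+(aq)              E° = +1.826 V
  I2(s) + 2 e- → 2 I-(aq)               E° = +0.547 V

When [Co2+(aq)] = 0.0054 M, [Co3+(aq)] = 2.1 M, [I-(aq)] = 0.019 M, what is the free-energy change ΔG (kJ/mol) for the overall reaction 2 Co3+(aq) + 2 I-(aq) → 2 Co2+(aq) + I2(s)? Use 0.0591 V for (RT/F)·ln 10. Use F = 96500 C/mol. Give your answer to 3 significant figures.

−257 kJ/mol

The standard cell potential is +1.826 − (+0.547) = +1.279 V, with n = 2 electrons in the balanced equation.
The reaction quotient is [Co2+(aq)]^2 / ([Co3+(aq)]^2·[I-(aq)]^2) = 0.0183; by Nernst, E = +1.279 − (0.0591/2)(−1.737) = +1.3303 V.
ΔG = −nFE = −(2)(96500)(+1.3303) J/mol = −257 kJ/mol.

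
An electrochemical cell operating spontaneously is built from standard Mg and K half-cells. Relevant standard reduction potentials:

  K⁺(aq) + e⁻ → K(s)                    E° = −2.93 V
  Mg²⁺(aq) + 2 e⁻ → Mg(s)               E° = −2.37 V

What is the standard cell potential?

+0.56 V

Of the two couples in this cell, the one with the more positive reduction potential is reduced at the cathode: here that is Mg²⁺/Mg (−2.37 V); K⁺/K (−2.93 V) is the anode.
E°cell = E°(cathode) − E°(anode) = −2.37 − (−2.93) = +0.56 V.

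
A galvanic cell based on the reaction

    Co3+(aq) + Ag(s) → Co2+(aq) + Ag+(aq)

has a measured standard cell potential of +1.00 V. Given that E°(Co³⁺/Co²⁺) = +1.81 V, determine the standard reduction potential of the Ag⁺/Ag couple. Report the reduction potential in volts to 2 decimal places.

In the reaction as written the Co³⁺/Co²⁺ couple is reduced (cathode) and Ag⁺/Ag is oxidized (anode), so E°cell = E°(Co³⁺/Co²⁺) − E°(Ag⁺/Ag).
E°(Ag⁺/Ag) = E°(cathode) − E°cell = +1.81 − (+1.00) = +0.81 V.

+0.81 V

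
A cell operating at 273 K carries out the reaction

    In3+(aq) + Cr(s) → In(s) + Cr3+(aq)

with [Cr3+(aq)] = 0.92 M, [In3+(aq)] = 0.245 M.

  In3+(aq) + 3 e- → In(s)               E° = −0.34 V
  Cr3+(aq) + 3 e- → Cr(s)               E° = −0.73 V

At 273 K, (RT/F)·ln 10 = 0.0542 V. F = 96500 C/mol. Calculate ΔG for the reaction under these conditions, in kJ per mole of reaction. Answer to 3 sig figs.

−110 kJ/mol

The standard cell potential is −0.34 − (−0.73) = +0.39 V, with n = 3 electrons in the balanced equation.
Here Q = [Cr3+(aq)] / [In3+(aq)] = 3.76 (log Q = 0.575), giving E = +0.39 − (0.0542/3)·(0.575) = +0.3796 V.
ΔG = −nFE = −(3)(96500)(+0.3796) J/mol = −110 kJ/mol.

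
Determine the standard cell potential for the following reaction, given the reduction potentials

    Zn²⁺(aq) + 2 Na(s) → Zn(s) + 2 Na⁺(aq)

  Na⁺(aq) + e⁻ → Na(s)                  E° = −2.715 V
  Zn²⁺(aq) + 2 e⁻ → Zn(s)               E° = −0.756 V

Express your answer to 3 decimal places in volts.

In the reaction as written, Zn²⁺(aq) is reduced (cathode) and Na⁺(aq) is produced by oxidation at the anode.
E°cell = E°(cathode) − E°(anode) = −0.756 − (−2.715) = +1.959 V.

+1.959 V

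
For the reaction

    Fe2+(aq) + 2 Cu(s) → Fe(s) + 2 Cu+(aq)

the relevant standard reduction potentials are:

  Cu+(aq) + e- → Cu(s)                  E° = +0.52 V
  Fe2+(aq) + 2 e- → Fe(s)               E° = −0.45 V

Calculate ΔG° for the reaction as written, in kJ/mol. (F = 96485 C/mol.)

+187 kJ/mol

In the reaction as written Fe2+(aq) is reduced, so the Fe²⁺/Fe couple is the cathode and Cu⁺/Cu is the anode.
E°cell = −0.45 − (+0.52) = −0.97 V; balancing electrons gives n = 2.
ΔG° = −nFE°cell = −(2)(96485)(−0.97) J/mol = +187 kJ/mol.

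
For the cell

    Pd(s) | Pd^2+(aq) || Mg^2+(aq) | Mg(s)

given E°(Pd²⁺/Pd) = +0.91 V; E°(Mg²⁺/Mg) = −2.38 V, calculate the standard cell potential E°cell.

−3.29 V

By convention the left-hand electrode in cell notation is the anode (oxidation) and the right-hand electrode is the cathode (reduction).
E°cell = E°(right) − E°(left) = −2.38 − (+0.91) = −3.29 V.
The negative sign shows that, as written, the cell would require an external voltage to drive the reaction.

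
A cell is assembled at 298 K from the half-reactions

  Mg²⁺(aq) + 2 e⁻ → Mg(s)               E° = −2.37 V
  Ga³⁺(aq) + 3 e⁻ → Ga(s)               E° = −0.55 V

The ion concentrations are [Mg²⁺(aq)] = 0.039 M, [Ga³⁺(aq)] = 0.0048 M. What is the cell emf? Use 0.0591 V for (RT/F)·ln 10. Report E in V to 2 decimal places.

+1.82 V

Since E°(Ga³⁺/Ga) > E°(Mg²⁺/Mg), Ga³⁺/Ga serves as the cathode.
E°cell = −0.55 − (−2.37) = +1.82 V, with n = 6 electrons transferred.
Balancing gives 2 Ga³⁺(aq) + 3 Mg(s) → 2 Ga(s) + 3 Mg²⁺(aq); hence Q = [Mg²⁺(aq)]^3 / [Ga³⁺(aq)]^2 = 2.57 (log Q = 0.411).
By the Nernst equation, E = +1.82 − (0.0591/6)·(0.411) = +1.82 V.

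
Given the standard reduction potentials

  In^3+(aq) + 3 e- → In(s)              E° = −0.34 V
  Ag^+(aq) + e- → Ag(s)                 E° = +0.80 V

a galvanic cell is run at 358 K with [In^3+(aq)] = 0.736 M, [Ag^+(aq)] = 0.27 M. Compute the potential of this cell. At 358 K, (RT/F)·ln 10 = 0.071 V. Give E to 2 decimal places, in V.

Since E°(Ag⁺/Ag) > E°(In³⁺/In), Ag⁺/Ag serves as the cathode.
The standard potential is +0.80 − (−0.34) = +1.14 V and the balanced reaction transfers n = 3 electrons.
For the overall reaction 3 Ag^+(aq) + In(s) → 3 Ag(s) + In^3+(aq), Q = [In^3+(aq)] / [Ag^+(aq)]^3 = 37.4, giving log Q = 1.573.
Applying E = E° − (RT ln10/nF)·log Q gives +1.14 − (0.071/3)(1.573) = +1.10 V.

+1.10 V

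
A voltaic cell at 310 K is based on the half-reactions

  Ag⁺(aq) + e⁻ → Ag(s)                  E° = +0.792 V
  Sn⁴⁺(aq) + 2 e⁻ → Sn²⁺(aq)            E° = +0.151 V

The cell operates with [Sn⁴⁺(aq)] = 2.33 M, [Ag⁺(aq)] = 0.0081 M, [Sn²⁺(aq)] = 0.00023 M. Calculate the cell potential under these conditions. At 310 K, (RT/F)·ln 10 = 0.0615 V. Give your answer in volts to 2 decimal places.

+0.39 V

Since E°(Ag⁺/Ag) > E°(Sn⁴⁺/Sn²⁺), Ag⁺/Ag serves as the cathode.
E°cell = E°cat − E°an = +0.792 − (+0.151) = +0.641 V; n = 2.
The balanced reaction is 2 Ag⁺(aq) + Sn²⁺(aq) → 2 Ag(s) + Sn⁴⁺(aq), so Q = [Sn⁴⁺(aq)] / ([Ag⁺(aq)]^2·[Sn²⁺(aq)]) = 1.54×10^8 and log Q = 8.189.
E = E° − (0.0615/n)·log Q = +0.641 − (0.0615/2)(8.189) = +0.39 V.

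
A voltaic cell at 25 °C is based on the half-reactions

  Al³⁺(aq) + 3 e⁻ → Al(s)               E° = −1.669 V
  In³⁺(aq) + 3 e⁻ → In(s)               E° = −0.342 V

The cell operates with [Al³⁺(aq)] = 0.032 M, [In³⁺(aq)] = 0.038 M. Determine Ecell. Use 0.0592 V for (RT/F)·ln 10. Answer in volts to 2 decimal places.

+1.33 V

The In³⁺/In couple has the more positive E°, so it is the cathode; Al³⁺/Al is the anode.
E°cell = −0.342 − (−1.669) = +1.327 V, with n = 3 electrons transferred.
The balanced reaction is In³⁺(aq) + Al(s) → In(s) + Al³⁺(aq), so Q = [Al³⁺(aq)] / [In³⁺(aq)] = 0.842 and log Q = −0.075.
By the Nernst equation, E = +1.327 − (0.0592/3)·(−0.075) = +1.33 V.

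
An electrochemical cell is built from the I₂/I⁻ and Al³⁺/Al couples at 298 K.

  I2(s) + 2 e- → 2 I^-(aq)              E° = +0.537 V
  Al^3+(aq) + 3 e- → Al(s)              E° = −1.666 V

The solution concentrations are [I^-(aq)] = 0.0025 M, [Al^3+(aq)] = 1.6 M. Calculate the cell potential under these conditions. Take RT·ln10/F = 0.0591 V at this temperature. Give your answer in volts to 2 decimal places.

Since E°(I₂/I⁻) > E°(Al³⁺/Al), I₂/I⁻ serves as the cathode.
E°cell = E°cat − E°an = +0.537 − (−1.666) = +2.203 V; n = 6.
Balancing gives 3 I2(s) + 2 Al(s) → 6 I^-(aq) + 2 Al^3+(aq); hence Q = [I^-(aq)]^6·[Al^3+(aq)]^2 = 6.25×10^−16 (log Q = −15.204).
E = E° − (0.0591/n)·log Q = +2.203 − (0.0591/6)(−15.204) = +2.35 V.

+2.35 V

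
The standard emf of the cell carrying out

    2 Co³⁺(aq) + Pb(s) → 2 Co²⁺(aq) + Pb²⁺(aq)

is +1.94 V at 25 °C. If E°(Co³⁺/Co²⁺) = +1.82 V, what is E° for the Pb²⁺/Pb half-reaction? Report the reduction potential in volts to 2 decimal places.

−0.12 V

In the reaction as written the Co³⁺/Co²⁺ couple is reduced (cathode) and Pb²⁺/Pb is oxidized (anode), so E°cell = E°(Co³⁺/Co²⁺) − E°(Pb²⁺/Pb).
E°(Pb²⁺/Pb) = E°(cathode) − E°cell = +1.82 − (+1.94) = −0.12 V.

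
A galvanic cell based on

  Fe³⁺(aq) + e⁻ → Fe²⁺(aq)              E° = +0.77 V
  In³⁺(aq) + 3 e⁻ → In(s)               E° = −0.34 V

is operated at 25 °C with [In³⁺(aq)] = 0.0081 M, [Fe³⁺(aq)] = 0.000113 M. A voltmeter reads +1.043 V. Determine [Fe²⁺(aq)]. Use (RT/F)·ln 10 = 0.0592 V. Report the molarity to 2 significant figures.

0.0076 M

The Fe³⁺/Fe²⁺ couple has the larger reduction potential, so it is the cathode: E°cell = +0.77 − (−0.34) = +1.11 V and n = 3.
From the Nernst equation, log Q = n(E° − E)/0.0592 = 3·(+1.11 − (+1.043))/0.0592 = 3.395.
The balanced reaction is 3 Fe³⁺(aq) + In(s) → 3 Fe²⁺(aq) + In³⁺(aq), so Q = ([Fe²⁺(aq)]^3·[In³⁺(aq)]) / [Fe³⁺(aq)]^3.
Solving for the unknown gives log [Fe²⁺(aq)] = −2.118, so [Fe²⁺(aq)] ≈ 0.0076 M.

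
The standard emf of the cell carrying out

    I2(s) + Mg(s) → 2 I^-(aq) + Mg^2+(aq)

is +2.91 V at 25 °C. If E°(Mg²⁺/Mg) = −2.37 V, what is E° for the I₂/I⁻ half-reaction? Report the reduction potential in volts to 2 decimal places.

+0.54 V

In the reaction as written the I₂/I⁻ couple is reduced (cathode) and Mg²⁺/Mg is oxidized (anode), so E°cell = E°(I₂/I⁻) − E°(Mg²⁺/Mg).
E°(I₂/I⁻) = E°cell + E°(anode) = +2.91 + (−2.37) = +0.54 V.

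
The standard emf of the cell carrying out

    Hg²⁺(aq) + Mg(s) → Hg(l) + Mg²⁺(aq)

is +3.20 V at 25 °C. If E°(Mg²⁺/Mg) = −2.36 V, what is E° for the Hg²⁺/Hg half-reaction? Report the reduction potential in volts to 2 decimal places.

+0.84 V

In the reaction as written the Hg²⁺/Hg couple is reduced (cathode) and Mg²⁺/Mg is oxidized (anode), so E°cell = E°(Hg²⁺/Hg) − E°(Mg²⁺/Mg).
E°(Hg²⁺/Hg) = E°cell + E°(anode) = +3.20 + (−2.36) = +0.84 V.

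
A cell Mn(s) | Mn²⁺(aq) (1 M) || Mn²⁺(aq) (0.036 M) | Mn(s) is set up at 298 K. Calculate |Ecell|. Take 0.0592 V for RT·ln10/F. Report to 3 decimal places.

For a concentration cell E°cell = 0, since both electrodes use the same couple.
The compartment with the higher Mn²⁺(aq) concentration (1 M) acts as the cathode; ions are reduced there and produced at the dilute (0.036 M) anode.
With n = 2, Ecell = −(0.0592/2)·log([dilute]/[conc]) = −(0.0592/2)·log(0.036/1) = +0.043 V.

0.043 V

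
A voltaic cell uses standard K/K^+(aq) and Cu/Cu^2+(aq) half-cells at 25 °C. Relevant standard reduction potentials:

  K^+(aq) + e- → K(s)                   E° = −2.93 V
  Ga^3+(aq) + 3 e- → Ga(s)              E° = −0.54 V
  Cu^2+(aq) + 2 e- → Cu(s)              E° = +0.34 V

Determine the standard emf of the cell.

+3.27 V

The Cu²⁺/Cu couple has the higher E°, so Cu ion is reduced (cathode) and K is oxidized (anode).
E°cell = E°(cathode) − E°(anode) = +0.34 − (−2.93) = +3.27 V.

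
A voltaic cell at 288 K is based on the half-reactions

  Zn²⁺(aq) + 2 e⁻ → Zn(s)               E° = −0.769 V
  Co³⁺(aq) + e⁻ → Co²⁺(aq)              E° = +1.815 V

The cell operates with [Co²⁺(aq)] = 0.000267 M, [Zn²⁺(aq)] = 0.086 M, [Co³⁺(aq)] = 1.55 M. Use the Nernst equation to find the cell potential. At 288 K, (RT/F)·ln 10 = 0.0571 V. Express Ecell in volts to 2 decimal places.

+2.83 V

Co³⁺/Co²⁺ is reduced (cathode, E° = +1.815 V) and Zn²⁺/Zn is oxidized (anode).
The standard potential is +1.815 − (−0.769) = +2.584 V and the balanced reaction transfers n = 2 electrons.
Balancing gives 2 Co³⁺(aq) + Zn(s) → 2 Co²⁺(aq) + Zn²⁺(aq); hence Q = ([Co²⁺(aq)]^2·[Zn²⁺(aq)]) / [Co³⁺(aq)]^2 = 2.55×10^−9 (log Q = −8.593).
E = E° − (0.0571/n)·log Q = +2.584 − (0.0571/2)(−8.593) = +2.83 V.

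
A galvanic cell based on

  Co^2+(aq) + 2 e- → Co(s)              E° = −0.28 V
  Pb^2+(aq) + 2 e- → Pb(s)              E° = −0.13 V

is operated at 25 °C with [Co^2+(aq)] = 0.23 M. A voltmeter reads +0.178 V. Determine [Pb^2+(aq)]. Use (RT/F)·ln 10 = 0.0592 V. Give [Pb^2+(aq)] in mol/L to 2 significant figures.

Pb²⁺/Pb is the cathode (higher E°); E°cell = −0.13 − (−0.28) = +0.15 V with n = 2.
Rearranging E = E° − (0.0592/n)·log Q gives log Q = 2(+0.15 − (+0.178))/0.0592 = −0.946.
For Pb^2+(aq) + Co(s) → Pb(s) + Co^2+(aq), the reaction quotient is Q = [Co^2+(aq)] / [Pb^2+(aq)].
Solving for the unknown gives log [Pb^2+(aq)] = 0.308, so [Pb^2+(aq)] ≈ 2.0 M.

2.0 M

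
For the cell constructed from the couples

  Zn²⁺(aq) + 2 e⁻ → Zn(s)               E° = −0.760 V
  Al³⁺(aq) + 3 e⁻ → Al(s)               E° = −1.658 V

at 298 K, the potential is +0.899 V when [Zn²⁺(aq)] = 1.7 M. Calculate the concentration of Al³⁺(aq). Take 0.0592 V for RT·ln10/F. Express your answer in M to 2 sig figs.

2.0 M

With Zn²⁺/Zn at the cathode and Al³⁺/Al at the anode, E°cell = −0.760 − (−1.658) = +0.898 V (n = 6).
From the Nernst equation, log Q = n(E° − E)/0.0592 = 6·(+0.898 − (+0.899))/0.0592 = −0.101.
For 3 Zn²⁺(aq) + 2 Al(s) → 3 Zn(s) + 2 Al³⁺(aq), the reaction quotient is Q = [Al³⁺(aq)]^2 / [Zn²⁺(aq)]^3.
Substituting the known concentrations and solving, log [Al³⁺(aq)] = 0.295 and [Al³⁺(aq)] = 2.0 M.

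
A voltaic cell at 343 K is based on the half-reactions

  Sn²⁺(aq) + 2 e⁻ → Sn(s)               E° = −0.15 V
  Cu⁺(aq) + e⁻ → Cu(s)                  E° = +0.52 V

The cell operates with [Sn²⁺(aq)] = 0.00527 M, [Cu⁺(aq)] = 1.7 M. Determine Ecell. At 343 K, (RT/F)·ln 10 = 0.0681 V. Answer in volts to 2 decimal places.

+0.76 V

Cu⁺/Cu is reduced (cathode, E° = +0.52 V) and Sn²⁺/Sn is oxidized (anode).
E°cell = E°cat − E°an = +0.52 − (−0.15) = +0.67 V; n = 2.
For the overall reaction 2 Cu⁺(aq) + Sn(s) → 2 Cu(s) + Sn²⁺(aq), Q = [Sn²⁺(aq)] / [Cu⁺(aq)]^2 = 0.00182, giving log Q = −2.739.
By the Nernst equation, E = +0.67 − (0.0681/2)·(−2.739) = +0.76 V.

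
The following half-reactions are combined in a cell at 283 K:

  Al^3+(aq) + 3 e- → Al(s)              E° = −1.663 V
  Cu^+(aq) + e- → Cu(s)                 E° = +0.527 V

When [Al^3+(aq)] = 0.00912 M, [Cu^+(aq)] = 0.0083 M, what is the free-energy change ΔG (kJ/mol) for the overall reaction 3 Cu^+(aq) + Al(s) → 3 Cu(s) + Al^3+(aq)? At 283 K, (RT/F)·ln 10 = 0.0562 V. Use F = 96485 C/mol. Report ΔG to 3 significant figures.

−611 kJ/mol

With Cu⁺/Cu reduced at the cathode, E°cell = +0.527 − (−1.663) = +2.190 V and n = 3.
Here Q = [Al^3+(aq)] / [Cu^+(aq)]^3 = 1.59×10^4 (log Q = 4.203), giving E = +2.190 − (0.0562/3)·(4.203) = +2.1113 V.
Then ΔG = −nFE = −3 × 96485 × +2.1113 J/mol = −611 kJ/mol.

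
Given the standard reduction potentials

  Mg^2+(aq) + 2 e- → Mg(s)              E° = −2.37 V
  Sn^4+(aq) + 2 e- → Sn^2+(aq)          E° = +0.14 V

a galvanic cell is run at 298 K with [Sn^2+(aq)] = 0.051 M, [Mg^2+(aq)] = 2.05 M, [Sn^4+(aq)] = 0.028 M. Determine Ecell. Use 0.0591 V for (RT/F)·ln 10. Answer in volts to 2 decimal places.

+2.49 V

Since E°(Sn⁴⁺/Sn²⁺) > E°(Mg²⁺/Mg), Sn⁴⁺/Sn²⁺ serves as the cathode.
E°cell = +0.14 − (−2.37) = +2.51 V, with n = 2 electrons transferred.
The balanced reaction is Sn^4+(aq) + Mg(s) → Sn^2+(aq) + Mg^2+(aq), so Q = ([Sn^2+(aq)]·[Mg^2+(aq)]) / [Sn^4+(aq)] = 3.73 and log Q = 0.572.
Applying E = E° − (RT ln10/nF)·log Q gives +2.51 − (0.0591/2)(0.572) = +2.49 V.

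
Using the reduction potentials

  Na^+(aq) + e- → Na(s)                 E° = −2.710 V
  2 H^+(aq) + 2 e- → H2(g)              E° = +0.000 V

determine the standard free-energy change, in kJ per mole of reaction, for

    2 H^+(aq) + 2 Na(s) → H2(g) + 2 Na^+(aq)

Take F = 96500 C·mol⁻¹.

−523 kJ/mol

In the reaction as written H^+(aq) is reduced, so the 2H⁺/H₂ couple is the cathode and Na⁺/Na is the anode.
E°cell = +0.000 − (−2.710) = +2.710 V; balancing electrons gives n = 2.
ΔG° = −nFE°cell = −(2)(96500)(+2.710) J/mol = −523 kJ/mol.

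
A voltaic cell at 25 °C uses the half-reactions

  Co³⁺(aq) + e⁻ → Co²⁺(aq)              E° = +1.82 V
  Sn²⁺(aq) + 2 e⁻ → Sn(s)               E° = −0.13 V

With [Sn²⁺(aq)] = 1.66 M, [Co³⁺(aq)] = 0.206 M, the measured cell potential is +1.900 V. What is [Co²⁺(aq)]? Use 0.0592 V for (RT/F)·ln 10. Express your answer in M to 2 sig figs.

With Co³⁺/Co²⁺ at the cathode and Sn²⁺/Sn at the anode, E°cell = +1.82 − (−0.13) = +1.95 V (n = 2).
Since E = E° − (0.0592/n)·log Q, log Q = n(E° − E)/0.0592 = 1.689.
For 2 Co³⁺(aq) + Sn(s) → 2 Co²⁺(aq) + Sn²⁺(aq), the reaction quotient is Q = ([Co²⁺(aq)]^2·[Sn²⁺(aq)]) / [Co³⁺(aq)]^2.
Isolating [Co²⁺(aq)] in Q = 10^{1.689} yields log [Co²⁺(aq)] = 0.048, i.e. 1.1 M.

1.1 M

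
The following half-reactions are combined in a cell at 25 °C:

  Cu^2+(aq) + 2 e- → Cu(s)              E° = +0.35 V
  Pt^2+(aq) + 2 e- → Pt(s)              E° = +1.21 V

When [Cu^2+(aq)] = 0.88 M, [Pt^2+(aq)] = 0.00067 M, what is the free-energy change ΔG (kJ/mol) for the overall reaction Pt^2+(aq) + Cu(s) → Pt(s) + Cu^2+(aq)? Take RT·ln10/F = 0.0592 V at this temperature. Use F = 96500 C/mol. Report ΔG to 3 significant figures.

E°cell = +1.21 − (+0.35) = +0.86 V; the balanced reaction transfers n = 2 electrons.
The reaction quotient is [Cu^2+(aq)] / [Pt^2+(aq)] = 1.31×10^3; by Nernst, E = +0.86 − (0.0592/2)(3.118) = +0.7677 V.
Finally ΔG = −nFE = −(2)(96500 C/mol)(+0.7677 V) = −148 kJ/mol.

−148 kJ/mol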